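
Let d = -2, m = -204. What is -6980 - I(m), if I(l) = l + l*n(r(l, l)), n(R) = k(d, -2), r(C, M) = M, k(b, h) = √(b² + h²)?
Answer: -6776 + 408*√2 ≈ -6199.0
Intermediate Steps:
n(R) = 2*√2 (n(R) = √((-2)² + (-2)²) = √(4 + 4) = √8 = 2*√2)
I(l) = l + 2*l*√2 (I(l) = l + l*(2*√2) = l + 2*l*√2)
-6980 - I(m) = -6980 - (-204)*(1 + 2*√2) = -6980 - (-204 - 408*√2) = -6980 + (204 + 408*√2) = -6776 + 408*√2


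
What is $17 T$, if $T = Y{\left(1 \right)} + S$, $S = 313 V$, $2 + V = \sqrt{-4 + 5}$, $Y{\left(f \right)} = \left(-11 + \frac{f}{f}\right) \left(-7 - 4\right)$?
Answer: $-3451$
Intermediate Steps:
$Y{\left(f \right)} = 110$ ($Y{\left(f \right)} = \left(-11 + 1\right) \left(-11\right) = \left(-10\right) \left(-11\right) = 110$)
$V = -1$ ($V = -2 + \sqrt{-4 + 5} = -2 + \sqrt{1} = -2 + 1 = -1$)
$S = -313$ ($S = 313 \left(-1\right) = -313$)
$T = -203$ ($T = 110 - 313 = -203$)
$17 T = 17 \left(-203\right) = -3451$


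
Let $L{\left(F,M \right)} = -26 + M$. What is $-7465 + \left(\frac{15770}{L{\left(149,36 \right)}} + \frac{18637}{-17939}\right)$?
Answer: $- \frac{105643469}{17939} \approx -5889.0$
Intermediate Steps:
$-7465 + \left(\frac{15770}{L{\left(149,36 \right)}} + \frac{18637}{-17939}\right) = -7465 + \left(\frac{15770}{-26 + 36} + \frac{18637}{-17939}\right) = -7465 + \left(\frac{15770}{10} + 18637 \left(- \frac{1}{17939}\right)\right) = -7465 + \left(15770 \cdot \frac{1}{10} - \frac{18637}{17939}\right) = -7465 + \left(1577 - \frac{18637}{17939}\right) = -7465 + \frac{28271166}{17939} = - \frac{105643469}{17939}$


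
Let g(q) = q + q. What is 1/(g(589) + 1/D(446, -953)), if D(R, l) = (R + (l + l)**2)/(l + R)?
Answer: 1211094/1426668563 ≈ 0.00084890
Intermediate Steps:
D(R, l) = (R + 4*l**2)/(R + l) (D(R, l) = (R + (2*l)**2)/(R + l) = (R + 4*l**2)/(R + l))
g(q) = 2*q
1/(g(589) + 1/D(446, -953)) = 1/(2*589 + 1/((446 + 4*(-953)**2)/(446 - 953))) = 1/(1178 + 1/((446 + 4*908209)/(-507))) = 1/(1178 + 1/(-(446 + 3632836)/507)) = 1/(1178 + 1/(-1/507*3633282)) = 1/(1178 + 1/(-1211094/169)) = 1/(1178 - 169/1211094) = 1/(1426668563/1211094) = 1211094/1426668563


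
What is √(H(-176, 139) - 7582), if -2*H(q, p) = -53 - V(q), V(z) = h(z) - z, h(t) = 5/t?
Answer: I*√57828430/88 ≈ 86.415*I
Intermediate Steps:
V(z) = -z + 5/z (V(z) = 5/z - z = -z + 5/z)
H(q, p) = 53/2 - q/2 + 5/(2*q) (H(q, p) = -(-53 - (-q + 5/q))/2 = -(-53 + (q - 5/q))/2 = -(-53 + q - 5/q)/2 = 53/2 - q/2 + 5/(2*q))
√(H(-176, 139) - 7582) = √((½)*(5 - 1*(-176)² + 53*(-176))/(-176) - 7582) = √((½)*(-1/176)*(5 - 1*30976 - 9328) - 7582) = √((½)*(-1/176)*(5 - 30976 - 9328) - 7582) = √((½)*(-1/176)*(-40299) - 7582) = √(40299/352 - 7582) = √(-2628565/352) = I*√57828430/88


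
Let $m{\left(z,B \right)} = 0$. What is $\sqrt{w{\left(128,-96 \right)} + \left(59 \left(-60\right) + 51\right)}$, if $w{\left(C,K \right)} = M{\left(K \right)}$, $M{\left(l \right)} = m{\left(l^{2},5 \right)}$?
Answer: $i \sqrt{3489} \approx 59.068 i$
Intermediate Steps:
$M{\left(l \right)} = 0$
$w{\left(C,K \right)} = 0$
$\sqrt{w{\left(128,-96 \right)} + \left(59 \left(-60\right) + 51\right)} = \sqrt{0 + \left(59 \left(-60\right) + 51\right)} = \sqrt{0 + \left(-3540 + 51\right)} = \sqrt{0 - 3489} = \sqrt{-3489} = i \sqrt{3489}$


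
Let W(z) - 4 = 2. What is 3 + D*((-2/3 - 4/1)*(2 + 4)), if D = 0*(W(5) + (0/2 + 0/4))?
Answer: 3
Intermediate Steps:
W(z) = 6 (W(z) = 4 + 2 = 6)
D = 0 (D = 0*(6 + (0/2 + 0/4)) = 0*(6 + (0*(½) + 0*(¼))) = 0*(6 + (0 + 0)) = 0*(6 + 0) = 0*6 = 0)
3 + D*((-2/3 - 4/1)*(2 + 4)) = 3 + 0*((-2/3 - 4/1)*(2 + 4)) = 3 + 0*((-2*⅓ - 4*1)*6) = 3 + 0*((-⅔ - 4)*6) = 3 + 0*(-14/3*6) = 3 + 0*(-28) = 3 + 0 = 3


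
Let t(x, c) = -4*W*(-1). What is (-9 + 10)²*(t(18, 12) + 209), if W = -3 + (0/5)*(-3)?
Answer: 197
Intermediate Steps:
W = -3 (W = -3 + (0*(⅕))*(-3) = -3 + 0*(-3) = -3 + 0 = -3)
t(x, c) = -12 (t(x, c) = -4*(-3)*(-1) = 12*(-1) = -12)
(-9 + 10)²*(t(18, 12) + 209) = (-9 + 10)²*(-12 + 209) = 1²*197 = 1*197 = 197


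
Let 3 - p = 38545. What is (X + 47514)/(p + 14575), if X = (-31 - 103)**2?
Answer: -65470/23967 ≈ -2.7317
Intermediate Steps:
p = -38542 (p = 3 - 1*38545 = 3 - 38545 = -38542)
X = 17956 (X = (-134)**2 = 17956)
(X + 47514)/(p + 14575) = (17956 + 47514)/(-38542 + 14575) = 65470/(-23967) = 65470*(-1/23967) = -65470/23967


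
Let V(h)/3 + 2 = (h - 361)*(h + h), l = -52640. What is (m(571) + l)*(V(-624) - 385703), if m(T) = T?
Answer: -171938659039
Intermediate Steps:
V(h) = -6 + 6*h*(-361 + h) (V(h) = -6 + 3*((h - 361)*(h + h)) = -6 + 3*((-361 + h)*(2*h)) = -6 + 3*(2*h*(-361 + h)) = -6 + 6*h*(-361 + h))
(m(571) + l)*(V(-624) - 385703) = (571 - 52640)*((-6 - 2166*(-624) + 6*(-624)²) - 385703) = -52069*((-6 + 1351584 + 6*389376) - 385703) = -52069*((-6 + 1351584 + 2336256) - 385703) = -52069*(3687834 - 385703) = -52069*3302131 = -171938659039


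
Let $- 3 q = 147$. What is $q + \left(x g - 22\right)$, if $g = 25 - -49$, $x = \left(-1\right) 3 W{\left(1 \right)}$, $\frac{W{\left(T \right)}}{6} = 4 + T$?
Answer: $-6731$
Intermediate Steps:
$q = -49$ ($q = \left(- \frac{1}{3}\right) 147 = -49$)
$W{\left(T \right)} = 24 + 6 T$ ($W{\left(T \right)} = 6 \left(4 + T\right) = 24 + 6 T$)
$x = -90$ ($x = \left(-1\right) 3 \left(24 + 6 \cdot 1\right) = - 3 \left(24 + 6\right) = \left(-3\right) 30 = -90$)
$g = 74$ ($g = 25 + 49 = 74$)
$q + \left(x g - 22\right) = -49 - 6682 = -6731$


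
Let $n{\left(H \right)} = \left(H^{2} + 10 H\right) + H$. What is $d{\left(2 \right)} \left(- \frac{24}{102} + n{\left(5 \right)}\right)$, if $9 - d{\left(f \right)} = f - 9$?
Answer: $\frac{21696}{17} \approx 1276.2$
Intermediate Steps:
$d{\left(f \right)} = 18 - f$ ($d{\left(f \right)} = 9 - \left(f - 9\right) = 9 - \left(-9 + f\right) = 18 - f$)
$n{\left(H \right)} = H^{2} + 11 H$
$d{\left(2 \right)} \left(- \frac{24}{102} + n{\left(5 \right)}\right) = \left(18 - 2\right) \left(- \frac{24}{102} + 5 \left(11 + 5\right)\right) = \left(18 - 2\right) \left(\left(-24\right) \frac{1}{102} + 5 \cdot 16\right) = 16 \left(- \frac{4}{17} + 80\right) = 16 \cdot \frac{1356}{17} = \frac{21696}{17}$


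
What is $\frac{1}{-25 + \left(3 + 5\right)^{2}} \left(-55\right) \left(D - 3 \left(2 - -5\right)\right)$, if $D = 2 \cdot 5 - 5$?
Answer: $\frac{880}{39} \approx 22.564$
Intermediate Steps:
$D = 5$ ($D = 10 - 5 = 5$)
$\frac{1}{-25 + \left(3 + 5\right)^{2}} \left(-55\right) \left(D - 3 \left(2 - -5\right)\right) = \frac{1}{-25 + \left(3 + 5\right)^{2}} \left(-55\right) \left(5 - 3 \left(2 - -5\right)\right) = \frac{1}{-25 + 8^{2}} \left(-55\right) \left(5 - 3 \left(2 + 5\right)\right) = \frac{1}{-25 + 64} \left(-55\right) \left(5 - 21\right) = \frac{1}{39} \left(-55\right) \left(5 - 21\right) = \frac{1}{39} \left(-55\right) \left(-16\right) = \left(- \frac{55}{39}\right) \left(-16\right) = \frac{880}{39}$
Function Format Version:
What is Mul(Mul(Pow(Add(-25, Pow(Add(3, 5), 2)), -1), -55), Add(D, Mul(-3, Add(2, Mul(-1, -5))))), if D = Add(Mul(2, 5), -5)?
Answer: Rational(880, 39) ≈ 22.564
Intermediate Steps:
D = 5 (D = Add(10, -5) = 5)
Mul(Mul(Pow(Add(-25, Pow(Add(3, 5), 2)), -1), -55), Add(D, Mul(-3, Add(2, Mul(-1, -5))))) = Mul(Mul(Pow(Add(-25, Pow(Add(3, 5), 2)), -1), -55), Add(5, Mul(-3, Add(2, Mul(-1, -5))))) = Mul(Mul(Pow(Add(-25, Pow(8, 2)), -1), -55), Add(5, Mul(-3, Add(2, 5)))) = Mul(Mul(Pow(Add(-25, 64), -1), -55), Add(5, Mul(-3, 7))) = Mul(Mul(Pow(39, -1), -55), Add(5, -21)) = Mul(Mul(Rational(1, 39), -55), -16) = Mul(Rational(-55, 39), -16) = Rational(880, 39)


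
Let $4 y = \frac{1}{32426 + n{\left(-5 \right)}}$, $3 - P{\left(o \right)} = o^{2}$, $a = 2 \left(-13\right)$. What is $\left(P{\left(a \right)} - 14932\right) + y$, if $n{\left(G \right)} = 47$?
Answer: $- \frac{2026964659}{129892} \approx -15605.0$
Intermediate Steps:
$a = -26$
$P{\left(o \right)} = 3 - o^{2}$
$y = \frac{1}{129892}$ ($y = \frac{1}{4 \left(32426 + 47\right)} = \frac{1}{4 \cdot 32473} = \frac{1}{4} \cdot \frac{1}{32473} = \frac{1}{129892} \approx 7.6987 \cdot 10^{-6}$)
$\left(P{\left(a \right)} - 14932\right) + y = \left(\left(3 - \left(-26\right)^{2}\right) - 14932\right) + \frac{1}{129892} = \left(\left(3 - 676\right) - 14932\right) + \frac{1}{129892} = \left(-673 - 14932\right) + \frac{1}{129892} = -15605 + \frac{1}{129892} = - \frac{2026964659}{129892}$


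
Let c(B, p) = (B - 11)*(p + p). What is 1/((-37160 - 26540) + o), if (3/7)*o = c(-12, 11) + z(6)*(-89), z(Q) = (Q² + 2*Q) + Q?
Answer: -3/228284 ≈ -1.3142e-5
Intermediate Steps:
z(Q) = Q² + 3*Q
c(B, p) = 2*p*(-11 + B) (c(B, p) = (-11 + B)*(2*p) = 2*p*(-11 + B))
o = -37184/3 (o = 7*(2*11*(-11 - 12) + (6*(3 + 6))*(-89))/3 = 7*(2*11*(-23) + (6*9)*(-89))/3 = 7*(-506 + 54*(-89))/3 = 7*(-506 - 4806)/3 = (7/3)*(-5312) = -37184/3 ≈ -12395.)
1/((-37160 - 26540) + o) = 1/((-37160 - 26540) - 37184/3) = 1/(-63700 - 37184/3) = 1/(-228284/3) = -3/228284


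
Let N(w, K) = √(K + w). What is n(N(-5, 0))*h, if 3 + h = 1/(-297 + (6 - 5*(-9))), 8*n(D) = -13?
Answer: 9607/1968 ≈ 4.8816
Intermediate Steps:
n(D) = -13/8 (n(D) = (⅛)*(-13) = -13/8)
h = -739/246 (h = -3 + 1/(-297 + (6 - 5*(-9))) = -3 + 1/(-297 + (6 + 45)) = -3 + 1/(-297 + 51) = -3 + 1/(-246) = -3 - 1/246 = -739/246 ≈ -3.0041)
n(N(-5, 0))*h = -13/8*(-739/246) = 9607/1968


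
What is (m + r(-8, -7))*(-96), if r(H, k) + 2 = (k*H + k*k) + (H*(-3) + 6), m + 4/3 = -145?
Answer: 1280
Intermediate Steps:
m = -439/3 (m = -4/3 - 145 = -439/3 ≈ -146.33)
r(H, k) = 4 + k² - 3*H + H*k (r(H, k) = -2 + ((k*H + k*k) + (H*(-3) + 6)) = -2 + ((H*k + k²) + (-3*H + 6)) = -2 + ((k² + H*k) + (6 - 3*H)) = -2 + (6 + k² - 3*H + H*k) = 4 + k² - 3*H + H*k)
(m + r(-8, -7))*(-96) = (-439/3 + (4 + (-7)² - 3*(-8) - 8*(-7)))*(-96) = (-439/3 + (4 + 49 + 24 + 56))*(-96) = (-439/3 + 133)*(-96) = -40/3*(-96) = 1280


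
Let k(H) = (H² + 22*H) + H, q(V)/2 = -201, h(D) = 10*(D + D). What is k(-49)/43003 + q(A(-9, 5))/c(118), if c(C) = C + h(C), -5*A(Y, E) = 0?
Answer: -2355039/17760239 ≈ -0.13260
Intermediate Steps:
A(Y, E) = 0 (A(Y, E) = -⅕*0 = 0)
h(D) = 20*D (h(D) = 10*(2*D) = 20*D)
c(C) = 21*C (c(C) = C + 20*C = 21*C)
q(V) = -402 (q(V) = 2*(-201) = -402)
k(H) = H² + 23*H
k(-49)/43003 + q(A(-9, 5))/c(118) = -49*(23 - 49)/43003 - 402/(21*118) = -49*(-26)*(1/43003) - 402/2478 = 1274*(1/43003) - 402*1/2478 = 1274/43003 - 67/413 = -2355039/17760239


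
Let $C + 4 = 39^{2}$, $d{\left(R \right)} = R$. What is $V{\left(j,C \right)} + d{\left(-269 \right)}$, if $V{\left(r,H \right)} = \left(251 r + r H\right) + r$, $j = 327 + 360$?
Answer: $1215034$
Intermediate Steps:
$j = 687$
$C = 1517$ ($C = -4 + 39^{2} = -4 + 1521 = 1517$)
$V{\left(r,H \right)} = 252 r + H r$ ($V{\left(r,H \right)} = \left(251 r + H r\right) + r = 252 r + H r$)
$V{\left(j,C \right)} + d{\left(-269 \right)} = 687 \left(252 + 1517\right) - 269 = 687 \cdot 1769 - 269 = 1215303 - 269 = 1215034$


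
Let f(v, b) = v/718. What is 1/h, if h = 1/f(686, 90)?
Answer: 343/359 ≈ 0.95543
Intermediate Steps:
f(v, b) = v/718 (f(v, b) = v*(1/718) = v/718)
h = 359/343 (h = 1/((1/718)*686) = 1/(343/359) = 359/343 ≈ 1.0466)
1/h = 1/(359/343) = 343/359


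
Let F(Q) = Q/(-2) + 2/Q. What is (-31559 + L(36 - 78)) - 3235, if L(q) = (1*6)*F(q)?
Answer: -242678/7 ≈ -34668.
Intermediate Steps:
F(Q) = 2/Q - Q/2 (F(Q) = Q*(-½) + 2/Q = -Q/2 + 2/Q = 2/Q - Q/2)
L(q) = -3*q + 12/q (L(q) = (1*6)*(2/q - q/2) = 6*(2/q - q/2) = -3*q + 12/q)
(-31559 + L(36 - 78)) - 3235 = (-31559 + (-3*(36 - 78) + 12/(36 - 78))) - 3235 = (-31559 + (-3*(-42) + 12/(-42))) - 3235 = (-31559 + (126 + 12*(-1/42))) - 3235 = (-31559 + (126 - 2/7)) - 3235 = (-31559 + 880/7) - 3235 = -220033/7 - 3235 = -242678/7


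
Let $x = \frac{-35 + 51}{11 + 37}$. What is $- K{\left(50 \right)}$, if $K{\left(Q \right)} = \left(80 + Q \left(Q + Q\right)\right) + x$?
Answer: $- \frac{15241}{3} \approx -5080.3$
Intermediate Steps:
$x = \frac{1}{3}$ ($x = \frac{16}{48} = 16 \cdot \frac{1}{48} = \frac{1}{3} \approx 0.33333$)
$K{\left(Q \right)} = \frac{241}{3} + 2 Q^{2}$ ($K{\left(Q \right)} = \left(80 + Q \left(Q + Q\right)\right) + \frac{1}{3} = \left(80 + Q 2 Q\right) + \frac{1}{3} = \left(80 + 2 Q^{2}\right) + \frac{1}{3} = \frac{241}{3} + 2 Q^{2}$)
$- K{\left(50 \right)} = - (\frac{241}{3} + 2 \cdot 50^{2}) = - (\frac{241}{3} + 2 \cdot 2500) = - (\frac{241}{3} + 5000) = \left(-1\right) \frac{15241}{3} = - \frac{15241}{3}$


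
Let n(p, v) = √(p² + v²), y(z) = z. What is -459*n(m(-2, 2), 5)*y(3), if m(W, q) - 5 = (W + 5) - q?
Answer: -1377*√61 ≈ -10755.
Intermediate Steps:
m(W, q) = 10 + W - q (m(W, q) = 5 + ((W + 5) - q) = 5 + ((5 + W) - q) = 5 + (5 + W - q) = 10 + W - q)
-459*n(m(-2, 2), 5)*y(3) = -459*√((10 - 2 - 1*2)² + 5²)*3 = -459*√((10 - 2 - 2)² + 25)*3 = -459*√(6² + 25)*3 = -459*√(36 + 25)*3 = -459*√61*3 = -1377*√61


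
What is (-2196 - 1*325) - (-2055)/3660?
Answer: -614987/244 ≈ -2520.4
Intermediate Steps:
(-2196 - 1*325) - (-2055)/3660 = (-2196 - 325) - (-2055)/3660 = -2521 - 1*(-137/244) = -2521 + 137/244 = -614987/244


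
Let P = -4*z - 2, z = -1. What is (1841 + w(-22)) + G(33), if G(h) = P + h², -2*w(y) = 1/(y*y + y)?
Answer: 2709167/924 ≈ 2932.0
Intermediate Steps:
P = 2 (P = -4*(-1) - 2 = 4 - 2 = 2)
w(y) = -1/(2*(y + y²)) (w(y) = -1/(2*(y*y + y)) = -1/(2*(y² + y)) = -1/(2*(y + y²)))
G(h) = 2 + h²
(1841 + w(-22)) + G(33) = (1841 - ½/(-22*(1 - 22))) + (2 + 33²) = (1841 - ½*(-1/22)/(-21)) + (2 + 1089) = (1841 - ½*(-1/22)*(-1/21)) + 1091 = (1841 - 1/924) + 1091 = 1701083/924 + 1091 = 2709167/924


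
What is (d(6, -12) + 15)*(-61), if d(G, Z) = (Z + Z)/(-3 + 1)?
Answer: -1647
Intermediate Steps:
d(G, Z) = -Z (d(G, Z) = (2*Z)/(-2) = (2*Z)*(-1/2) = -Z)
(d(6, -12) + 15)*(-61) = (-1*(-12) + 15)*(-61) = (12 + 15)*(-61) = 27*(-61) = -1647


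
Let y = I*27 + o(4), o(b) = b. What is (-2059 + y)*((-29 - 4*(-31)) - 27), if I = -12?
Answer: -161772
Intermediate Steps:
y = -320 (y = -12*27 + 4 = -324 + 4 = -320)
(-2059 + y)*((-29 - 4*(-31)) - 27) = (-2059 - 320)*((-29 - 4*(-31)) - 27) = -2379*((-29 + 124) - 27) = -2379*(95 - 27) = -2379*68 = -161772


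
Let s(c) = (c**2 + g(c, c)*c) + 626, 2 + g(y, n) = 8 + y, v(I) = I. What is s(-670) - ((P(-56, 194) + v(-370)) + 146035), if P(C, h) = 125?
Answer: 748616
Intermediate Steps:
g(y, n) = 6 + y (g(y, n) = -2 + (8 + y) = 6 + y)
s(c) = 626 + c**2 + c*(6 + c) (s(c) = (c**2 + (6 + c)*c) + 626 = (c**2 + c*(6 + c)) + 626 = 626 + c**2 + c*(6 + c))
s(-670) - ((P(-56, 194) + v(-370)) + 146035) = (626 + (-670)**2 - 670*(6 - 670)) - ((125 - 370) + 146035) = (626 + 448900 - 670*(-664)) - (-245 + 146035) = (626 + 448900 + 444880) - 1*145790 = 894406 - 145790 = 748616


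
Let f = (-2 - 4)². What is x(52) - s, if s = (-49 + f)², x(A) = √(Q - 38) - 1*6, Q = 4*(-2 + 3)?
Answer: -175 + I*√34 ≈ -175.0 + 5.831*I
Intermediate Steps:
f = 36 (f = (-6)² = 36)
Q = 4 (Q = 4*1 = 4)
x(A) = -6 + I*√34 (x(A) = √(4 - 38) - 1*6 = √(-34) - 6 = I*√34 - 6 = -6 + I*√34)
s = 169 (s = (-49 + 36)² = (-13)² = 169)
x(52) - s = (-6 + I*√34) - 1*169 = (-6 + I*√34) - 169 = -175 + I*√34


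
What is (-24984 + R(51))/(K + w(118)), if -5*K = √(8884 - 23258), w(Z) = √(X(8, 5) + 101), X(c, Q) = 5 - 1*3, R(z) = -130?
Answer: -125570/(5*√103 - I*√14374) ≈ -375.95 - 888.24*I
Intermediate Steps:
X(c, Q) = 2 (X(c, Q) = 5 - 3 = 2)
w(Z) = √103 (w(Z) = √(2 + 101) = √103)
K = -I*√14374/5 (K = -√(8884 - 23258)/5 = -I*√14374/5 ≈ -23.978*I)
(-24984 + R(51))/(K + w(118)) = (-24984 - 130)/(-I*√14374/5 + √103) = -25114/(√103 - I*√14374/5)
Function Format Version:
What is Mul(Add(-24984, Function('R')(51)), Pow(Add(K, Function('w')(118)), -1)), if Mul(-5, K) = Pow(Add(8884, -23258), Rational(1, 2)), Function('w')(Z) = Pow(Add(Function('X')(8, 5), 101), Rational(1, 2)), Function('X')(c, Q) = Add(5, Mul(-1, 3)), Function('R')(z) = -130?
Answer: Mul(-125570, Pow(Add(Mul(5, Pow(103, Rational(1, 2))), Mul(-1, I, Pow(14374, Rational(1, 2)))), -1)) ≈ Add(-375.95, Mul(-888.24, I))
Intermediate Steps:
Function('X')(c, Q) = 2 (Function('X')(c, Q) = Add(5, -3) = 2)
Function('w')(Z) = Pow(103, Rational(1, 2)) (Function('w')(Z) = Pow(Add(2, 101), Rational(1, 2)) = Pow(103, Rational(1, 2)))
K = Mul(Rational(-1, 5), I, Pow(14374, Rational(1, 2))) (K = Mul(Rational(-1, 5), Pow(Add(8884, -23258), Rational(1, 2))) = Mul(Rational(-1, 5), Pow(-14374, Rational(1, 2))) = Mul(Rational(-1, 5), Mul(I, Pow(14374, Rational(1, 2)))) = Mul(Rational(-1, 5), I, Pow(14374, Rational(1, 2))) ≈ Mul(-23.978, I))
Mul(Add(-24984, Function('R')(51)), Pow(Add(K, Function('w')(118)), -1)) = Mul(Add(-24984, -130), Pow(Add(Mul(Rational(-1, 5), I, Pow(14374, Rational(1, 2))), Pow(103, Rational(1, 2))), -1)) = Mul(-25114, Pow(Add(Pow(103, Rational(1, 2)), Mul(Rational(-1, 5), I, Pow(14374, Rational(1, 2)))), -1))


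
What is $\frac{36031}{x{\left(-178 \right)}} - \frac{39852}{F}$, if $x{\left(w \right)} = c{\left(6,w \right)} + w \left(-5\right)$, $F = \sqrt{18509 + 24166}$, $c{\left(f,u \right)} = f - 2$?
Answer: $\frac{36031}{894} - \frac{13284 \sqrt{1707}}{2845} \approx -152.61$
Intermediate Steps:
$c{\left(f,u \right)} = -2 + f$
$F = 5 \sqrt{1707}$ ($F = \sqrt{42675} = 5 \sqrt{1707} \approx 206.58$)
$x{\left(w \right)} = 4 - 5 w$ ($x{\left(w \right)} = \left(-2 + 6\right) + w \left(-5\right) = 4 - 5 w$)
$\frac{36031}{x{\left(-178 \right)}} - \frac{39852}{F} = \frac{36031}{4 - -890} - \frac{39852}{5 \sqrt{1707}} = \frac{36031}{4 + 890} - 39852 \frac{\sqrt{1707}}{8535} = \frac{36031}{894} - \frac{13284 \sqrt{1707}}{2845}$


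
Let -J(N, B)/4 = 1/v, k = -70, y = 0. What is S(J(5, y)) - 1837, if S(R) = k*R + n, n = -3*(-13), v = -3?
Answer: -5674/3 ≈ -1891.3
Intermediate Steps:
J(N, B) = 4/3 (J(N, B) = -4/(-3) = -4*(-⅓) = 4/3)
n = 39
S(R) = 39 - 70*R (S(R) = -70*R + 39 = 39 - 70*R)
S(J(5, y)) - 1837 = (39 - 70*4/3) - 1837 = (39 - 280/3) - 1837 = -163/3 - 1837 = -5674/3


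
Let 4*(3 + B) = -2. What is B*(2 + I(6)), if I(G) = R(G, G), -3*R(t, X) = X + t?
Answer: 7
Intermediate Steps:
R(t, X) = -X/3 - t/3 (R(t, X) = -(X + t)/3 = -X/3 - t/3)
B = -7/2 (B = -3 + (1/4)*(-2) = -3 - 1/2 = -7/2 ≈ -3.5000)
I(G) = -2*G/3 (I(G) = -G/3 - G/3 = -2*G/3)
B*(2 + I(6)) = -7*(2 - 2/3*6)/2 = -7*(2 - 4)/2 = -7/2*(-2) = 7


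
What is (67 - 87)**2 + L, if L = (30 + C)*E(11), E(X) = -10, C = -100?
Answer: 1100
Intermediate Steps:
L = 700 (L = (30 - 100)*(-10) = -70*(-10) = 700)
(67 - 87)**2 + L = (67 - 87)**2 + 700 = (-20)**2 + 700 = 400 + 700 = 1100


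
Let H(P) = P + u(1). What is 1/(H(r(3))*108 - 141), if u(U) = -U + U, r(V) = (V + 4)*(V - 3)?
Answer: -1/141 ≈ -0.0070922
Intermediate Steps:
r(V) = (-3 + V)*(4 + V) (r(V) = (4 + V)*(-3 + V) = (-3 + V)*(4 + V))
u(U) = 0
H(P) = P (H(P) = P + 0 = P)
1/(H(r(3))*108 - 141) = 1/((-12 + 3 + 3²)*108 - 141) = 1/((-12 + 3 + 9)*108 - 141) = 1/(0*108 - 141) = 1/(0 - 141) = 1/(-141) = -1/141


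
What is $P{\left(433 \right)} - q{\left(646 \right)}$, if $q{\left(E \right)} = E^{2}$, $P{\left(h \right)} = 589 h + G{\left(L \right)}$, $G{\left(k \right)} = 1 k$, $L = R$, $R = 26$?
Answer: $-162253$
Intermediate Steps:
$L = 26$
$G{\left(k \right)} = k$
$P{\left(h \right)} = 26 + 589 h$ ($P{\left(h \right)} = 589 h + 26 = 26 + 589 h$)
$P{\left(433 \right)} - q{\left(646 \right)} = \left(26 + 589 \cdot 433\right) - 646^{2} = \left(26 + 255037\right) - 417316 = 255063 - 417316 = -162253$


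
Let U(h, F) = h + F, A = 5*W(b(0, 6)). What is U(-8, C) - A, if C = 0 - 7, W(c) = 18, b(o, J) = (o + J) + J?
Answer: -105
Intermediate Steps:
b(o, J) = o + 2*J (b(o, J) = (J + o) + J = o + 2*J)
A = 90 (A = 5*18 = 90)
C = -7
U(h, F) = F + h
U(-8, C) - A = (-7 - 8) - 1*90 = -15 - 90 = -105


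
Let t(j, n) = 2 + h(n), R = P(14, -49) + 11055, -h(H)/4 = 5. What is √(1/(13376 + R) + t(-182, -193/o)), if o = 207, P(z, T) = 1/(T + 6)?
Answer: I*√4966267380389/525266 ≈ 4.2426*I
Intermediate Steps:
P(z, T) = 1/(6 + T)
h(H) = -20 (h(H) = -4*5 = -20)
R = 475364/43 (R = 1/(6 - 49) + 11055 = 1/(-43) + 11055 = -1/43 + 11055 = 475364/43 ≈ 11055.)
t(j, n) = -18 (t(j, n) = 2 - 20 = -18)
√(1/(13376 + R) + t(-182, -193/o)) = √(1/(13376 + 475364/43) - 18) = √(1/(1050532/43) - 18) = √(43/1050532 - 18) = √(-18909533/1050532) = I*√4966267380389/525266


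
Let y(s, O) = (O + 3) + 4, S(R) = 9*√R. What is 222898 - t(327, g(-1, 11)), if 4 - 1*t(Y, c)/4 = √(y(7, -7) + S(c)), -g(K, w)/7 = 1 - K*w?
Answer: 222882 + 12*21^(¼)*(1 + I) ≈ 2.2291e+5 + 25.688*I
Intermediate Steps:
g(K, w) = -7 + 7*K*w (g(K, w) = -7*(1 - K*w) = -7 + 7*K*w)
y(s, O) = 7 + O (y(s, O) = (3 + O) + 4 = 7 + O)
t(Y, c) = 16 - 12*c^(¼) (t(Y, c) = 16 - 4*√((7 - 7) + 9*√c) = 16 - 4*√(0 + 9*√c) = 16 - 4*3*c^(¼) = 16 - 12*c^(¼))
222898 - t(327, g(-1, 11)) = 222898 - (16 - 12*(-7 + 7*(-1)*11)^(¼)) = 222898 - (16 - 12*(-7 - 77)^(¼)) = 222898 - (16 - 12*(-21)^(¼)*√2) = 222898 + (-16 + 12*(-21)^(¼)*√2) = 222882 + 12*(-21)^(¼)*√2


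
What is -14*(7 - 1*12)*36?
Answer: 2520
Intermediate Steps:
-14*(7 - 1*12)*36 = -14*(7 - 12)*36 = -14*(-5)*36 = 70*36 = 2520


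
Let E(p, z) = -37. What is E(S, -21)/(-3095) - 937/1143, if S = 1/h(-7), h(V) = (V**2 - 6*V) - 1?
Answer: -2857724/3537585 ≈ -0.80782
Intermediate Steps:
h(V) = -1 + V**2 - 6*V
S = 1/90 (S = 1/(-1 + (-7)**2 - 6*(-7)) = 1/(-1 + 49 + 42) = 1/90 ≈ 0.011111)
E(S, -21)/(-3095) - 937/1143 = -37/(-3095) - 937/1143 = -37*(-1/3095) - 937*1/1143 = 37/3095 - 937/1143 = -2857724/3537585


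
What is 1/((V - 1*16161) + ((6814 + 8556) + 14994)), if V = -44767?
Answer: -1/30564 ≈ -3.2718e-5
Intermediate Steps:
1/((V - 1*16161) + ((6814 + 8556) + 14994)) = 1/((-44767 - 1*16161) + ((6814 + 8556) + 14994)) = 1/((-44767 - 16161) + (15370 + 14994)) = 1/(-60928 + 30364) = 1/(-30564) = -1/30564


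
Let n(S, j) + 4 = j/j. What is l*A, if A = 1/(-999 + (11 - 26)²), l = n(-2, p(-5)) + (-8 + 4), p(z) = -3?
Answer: 7/774 ≈ 0.0090439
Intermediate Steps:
n(S, j) = -3 (n(S, j) = -4 + j/j = -4 + 1 = -3)
l = -7 (l = -3 + (-8 + 4) = -3 - 4 = -7)
A = -1/774 (A = 1/(-999 + (-15)²) = 1/(-999 + 225) = 1/(-774) = -1/774 ≈ -0.0012920)
l*A = -7*(-1/774) = 7/774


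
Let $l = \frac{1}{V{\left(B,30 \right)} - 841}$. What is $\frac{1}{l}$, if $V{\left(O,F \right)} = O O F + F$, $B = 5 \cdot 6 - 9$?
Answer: $12419$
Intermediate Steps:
$B = 21$ ($B = 30 - 9 = 21$)
$V{\left(O,F \right)} = F + F O^{2}$ ($V{\left(O,F \right)} = O^{2} F + F = F O^{2} + F = F + F O^{2}$)
$l = \frac{1}{12419}$ ($l = \frac{1}{30 \left(1 + 21^{2}\right) - 841} = \frac{1}{30 \left(1 + 441\right) - 841} = \frac{1}{30 \cdot 442 - 841} = \frac{1}{13260 - 841} = \frac{1}{12419} \approx 8.0522 \cdot 10^{-5}$)
$\frac{1}{l} = \frac{1}{\frac{1}{12419}} = 12419$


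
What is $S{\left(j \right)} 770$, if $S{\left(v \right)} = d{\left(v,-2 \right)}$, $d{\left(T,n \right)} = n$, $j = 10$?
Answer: $-1540$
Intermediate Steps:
$S{\left(v \right)} = -2$
$S{\left(j \right)} 770 = \left(-2\right) 770 = -1540$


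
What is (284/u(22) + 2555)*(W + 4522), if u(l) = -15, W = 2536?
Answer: 268493378/15 ≈ 1.7900e+7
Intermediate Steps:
(284/u(22) + 2555)*(W + 4522) = (284/(-15) + 2555)*(2536 + 4522) = (284*(-1/15) + 2555)*7058 = (-284/15 + 2555)*7058 = (38041/15)*7058 = 268493378/15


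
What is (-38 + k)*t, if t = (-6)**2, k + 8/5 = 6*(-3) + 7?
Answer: -9108/5 ≈ -1821.6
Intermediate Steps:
k = -63/5 (k = -8/5 + (6*(-3) + 7) = -8/5 + (-18 + 7) = -8/5 - 11 = -63/5 ≈ -12.600)
t = 36
(-38 + k)*t = (-38 - 63/5)*36 = -253/5*36 = -9108/5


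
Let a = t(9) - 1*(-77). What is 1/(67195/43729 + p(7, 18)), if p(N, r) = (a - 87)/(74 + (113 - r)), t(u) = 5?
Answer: 7390201/11137310 ≈ 0.66355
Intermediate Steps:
a = 82 (a = 5 - 1*(-77) = 5 + 77 = 82)
p(N, r) = -5/(187 - r) (p(N, r) = (82 - 87)/(74 + (113 - r)) = -5/(187 - r))
1/(67195/43729 + p(7, 18)) = 1/(67195/43729 + 5/(-187 + 18)) = 1/(67195*(1/43729) + 5/(-169)) = 1/(67195/43729 + 5*(-1/169)) = 1/(67195/43729 - 5/169) = 1/(11137310/7390201) = 7390201/11137310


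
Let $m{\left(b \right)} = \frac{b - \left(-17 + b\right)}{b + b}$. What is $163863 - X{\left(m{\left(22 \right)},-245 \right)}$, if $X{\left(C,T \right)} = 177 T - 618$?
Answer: $207846$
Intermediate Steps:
$m{\left(b \right)} = \frac{17}{2 b}$
$X{\left(C,T \right)} = -618 + 177 T$
$163863 - X{\left(m{\left(22 \right)},-245 \right)} = 163863 - \left(-618 + 177 \left(-245\right)\right) = 163863 - \left(-618 - 43365\right) = 163863 - -43983 = 163863 + 43983 = 207846$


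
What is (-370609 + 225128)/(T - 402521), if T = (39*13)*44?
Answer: 145481/380213 ≈ 0.38263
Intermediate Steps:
T = 22308 (T = 507*44 = 22308)
(-370609 + 225128)/(T - 402521) = (-370609 + 225128)/(22308 - 402521) = -145481/(-380213) = -145481*(-1/380213) = 145481/380213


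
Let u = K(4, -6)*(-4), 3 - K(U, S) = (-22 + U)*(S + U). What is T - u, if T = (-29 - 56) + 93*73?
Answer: 6572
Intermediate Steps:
K(U, S) = 3 - (-22 + U)*(S + U)
T = 6704 (T = -85 + 6789 = 6704)
u = 132 (u = (3 - 1*4**2 + 22*(-6) + 22*4 - 1*(-6)*4)*(-4) = (3 - 1*16 - 132 + 88 + 24)*(-4) = (3 - 16 - 132 + 88 + 24)*(-4) = -33*(-4) = 132)
T - u = 6704 - 1*132 = 6704 - 132 = 6572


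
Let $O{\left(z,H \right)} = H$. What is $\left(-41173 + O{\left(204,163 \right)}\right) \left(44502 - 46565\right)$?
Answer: $84603630$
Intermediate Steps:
$\left(-41173 + O{\left(204,163 \right)}\right) \left(44502 - 46565\right) = \left(-41173 + 163\right) \left(44502 - 46565\right) = \left(-41010\right) \left(-2063\right) = 84603630$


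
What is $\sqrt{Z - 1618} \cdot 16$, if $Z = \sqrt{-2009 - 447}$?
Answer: $16 \sqrt{-1618 + 2 i \sqrt{614}} \approx 9.8552 + 643.67 i$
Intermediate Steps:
$Z = 2 i \sqrt{614}$ ($Z = \sqrt{-2456} = 2 i \sqrt{614} \approx 49.558 i$)
$\sqrt{Z - 1618} \cdot 16 = \sqrt{2 i \sqrt{614} - 1618} \cdot 16 = \sqrt{-1618 + 2 i \sqrt{614}} \cdot 16 = 16 \sqrt{-1618 + 2 i \sqrt{614}}$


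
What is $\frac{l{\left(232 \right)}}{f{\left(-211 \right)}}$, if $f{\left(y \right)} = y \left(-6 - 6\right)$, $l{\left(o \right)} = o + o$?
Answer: $\frac{116}{633} \approx 0.18325$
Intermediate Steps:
$l{\left(o \right)} = 2 o$
$f{\left(y \right)} = - 12 y$ ($f{\left(y \right)} = y \left(-12\right) = - 12 y$)
$\frac{l{\left(232 \right)}}{f{\left(-211 \right)}} = \frac{2 \cdot 232}{\left(-12\right) \left(-211\right)} = \frac{464}{2532} = 464 \cdot \frac{1}{2532} = \frac{116}{633}$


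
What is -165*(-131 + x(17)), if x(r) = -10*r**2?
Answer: 498465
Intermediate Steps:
-165*(-131 + x(17)) = -165*(-131 - 10*17**2) = -165*(-131 - 10*289) = -165*(-131 - 2890) = -165*(-3021) = 498465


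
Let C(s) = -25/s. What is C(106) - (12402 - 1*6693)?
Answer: -605179/106 ≈ -5709.2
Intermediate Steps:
C(106) - (12402 - 1*6693) = -25/106 - (12402 - 1*6693) = -25*1/106 - (12402 - 6693) = -25/106 - 1*5709 = -25/106 - 5709 = -605179/106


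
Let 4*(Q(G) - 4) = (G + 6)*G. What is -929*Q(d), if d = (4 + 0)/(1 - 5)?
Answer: -10219/4 ≈ -2554.8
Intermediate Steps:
d = -1 (d = 4/(-4) = 4*(-1/4) = -1)
Q(G) = 4 + G*(6 + G)/4 (Q(G) = 4 + ((G + 6)*G)/4 = 4 + ((6 + G)*G)/4 = 4 + (G*(6 + G))/4 = 4 + G*(6 + G)/4)
-929*Q(d) = -929*(4 + (1/4)*(-1)**2 + (3/2)*(-1)) = -929*(4 + (1/4)*1 - 3/2) = -929*(4 + 1/4 - 3/2) = -929*11/4 = -10219/4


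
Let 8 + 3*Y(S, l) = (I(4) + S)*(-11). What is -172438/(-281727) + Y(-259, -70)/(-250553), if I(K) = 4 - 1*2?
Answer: 42940128743/70587545031 ≈ 0.60832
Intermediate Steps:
I(K) = 2 (I(K) = 4 - 2 = 2)
Y(S, l) = -10 - 11*S/3 (Y(S, l) = -8/3 + ((2 + S)*(-11))/3 = -8/3 + (-22 - 11*S)/3 = -8/3 + (-22/3 - 11*S/3) = -10 - 11*S/3)
-172438/(-281727) + Y(-259, -70)/(-250553) = -172438/(-281727) + (-10 - 11/3*(-259))/(-250553) = -172438*(-1/281727) + (-10 + 2849/3)*(-1/250553) = 172438/281727 + (2819/3)*(-1/250553) = 172438/281727 - 2819/751659 = 42940128743/70587545031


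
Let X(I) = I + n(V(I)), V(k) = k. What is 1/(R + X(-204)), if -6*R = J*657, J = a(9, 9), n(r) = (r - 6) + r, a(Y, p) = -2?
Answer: -1/399 ≈ -0.0025063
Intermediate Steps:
n(r) = -6 + 2*r (n(r) = (-6 + r) + r = -6 + 2*r)
J = -2
X(I) = -6 + 3*I (X(I) = I + (-6 + 2*I) = -6 + 3*I)
R = 219 (R = -(-1)*657/3 = -⅙*(-1314) = 219)
1/(R + X(-204)) = 1/(219 + (-6 + 3*(-204))) = 1/(219 + (-6 - 612)) = 1/(219 - 618) = 1/(-399) = -1/399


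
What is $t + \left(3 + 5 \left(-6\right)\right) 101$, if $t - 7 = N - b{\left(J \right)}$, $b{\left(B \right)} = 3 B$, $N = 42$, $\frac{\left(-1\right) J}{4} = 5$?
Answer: $-2618$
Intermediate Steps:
$J = -20$ ($J = \left(-4\right) 5 = -20$)
$t = 109$ ($t = 7 - \left(-42 + 3 \left(-20\right)\right) = 7 + \left(42 - -60\right) = 7 + \left(42 + 60\right) = 7 + 102 = 109$)
$t + \left(3 + 5 \left(-6\right)\right) 101 = 109 + \left(3 + 5 \left(-6\right)\right) 101 = 109 + \left(3 - 30\right) 101 = 109 - 2727 = -2618$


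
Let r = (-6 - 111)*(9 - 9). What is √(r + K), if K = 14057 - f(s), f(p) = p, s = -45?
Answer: √14102 ≈ 118.75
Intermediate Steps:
r = 0 (r = -117*0 = 0)
K = 14102 (K = 14057 - 1*(-45) = 14057 + 45 = 14102)
√(r + K) = √(0 + 14102) = √14102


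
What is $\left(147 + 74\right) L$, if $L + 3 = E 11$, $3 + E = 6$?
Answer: $6630$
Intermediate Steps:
$E = 3$ ($E = -3 + 6 = 3$)
$L = 30$ ($L = -3 + 3 \cdot 11 = -3 + 33 = 30$)
$\left(147 + 74\right) L = \left(147 + 74\right) 30 = 221 \cdot 30 = 6630$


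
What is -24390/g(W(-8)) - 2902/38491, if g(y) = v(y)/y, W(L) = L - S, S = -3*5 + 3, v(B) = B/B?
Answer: -3755184862/38491 ≈ -97560.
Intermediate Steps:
v(B) = 1
S = -12 (S = -15 + 3 = -12)
W(L) = 12 + L (W(L) = L - 1*(-12) = L + 12 = 12 + L)
g(y) = 1/y
-24390/g(W(-8)) - 2902/38491 = -24390/(1/(12 - 8)) - 2902/38491 = -24390/(1/4) - 2902*1/38491 = -24390/¼ - 2902/38491 = -24390*4 - 2902/38491 = -97560 - 2902/38491 = -3755184862/38491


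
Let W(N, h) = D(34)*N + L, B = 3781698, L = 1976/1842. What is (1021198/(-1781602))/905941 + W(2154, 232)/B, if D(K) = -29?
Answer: -23214702311662065830/1405390744866353191389 ≈ -0.016518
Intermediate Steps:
L = 988/921 (L = 1976*(1/1842) = 988/921 ≈ 1.0727)
W(N, h) = 988/921 - 29*N (W(N, h) = -29*N + 988/921 = 988/921 - 29*N)
(1021198/(-1781602))/905941 + W(2154, 232)/B = (1021198/(-1781602))/905941 + (988/921 - 29*2154)/3781698 = (1021198*(-1/1781602))*(1/905941) + (988/921 - 62466)*(1/3781698) = -510599/890801*1/905941 - 57530198/921*1/3781698 = -510599/807013148741 - 28765099/1741471929 = -23214702311662065830/1405390744866353191389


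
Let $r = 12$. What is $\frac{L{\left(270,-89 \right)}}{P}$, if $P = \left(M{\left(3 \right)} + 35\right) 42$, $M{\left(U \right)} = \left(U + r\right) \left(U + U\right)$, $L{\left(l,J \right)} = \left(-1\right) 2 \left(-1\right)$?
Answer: $\frac{1}{2625} \approx 0.00038095$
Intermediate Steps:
$L{\left(l,J \right)} = 2$ ($L{\left(l,J \right)} = \left(-2\right) \left(-1\right) = 2$)
$M{\left(U \right)} = 2 U \left(12 + U\right)$ ($M{\left(U \right)} = \left(U + 12\right) \left(U + U\right) = \left(12 + U\right) 2 U = 2 U \left(12 + U\right)$)
$P = 5250$ ($P = \left(2 \cdot 3 \left(12 + 3\right) + 35\right) 42 = \left(2 \cdot 3 \cdot 15 + 35\right) 42 = \left(90 + 35\right) 42 = 125 \cdot 42 = 5250$)
$\frac{L{\left(270,-89 \right)}}{P} = \frac{2}{5250} = 2 \cdot \frac{1}{5250} = \frac{1}{2625}$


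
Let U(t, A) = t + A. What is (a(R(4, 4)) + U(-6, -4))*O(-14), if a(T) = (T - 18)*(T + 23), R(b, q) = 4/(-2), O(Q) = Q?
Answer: 6020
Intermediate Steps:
R(b, q) = -2 (R(b, q) = 4*(-1/2) = -2)
U(t, A) = A + t
a(T) = (-18 + T)*(23 + T)
(a(R(4, 4)) + U(-6, -4))*O(-14) = ((-414 + (-2)**2 + 5*(-2)) + (-4 - 6))*(-14) = ((-414 + 4 - 10) - 10)*(-14) = (-420 - 10)*(-14) = -430*(-14) = 6020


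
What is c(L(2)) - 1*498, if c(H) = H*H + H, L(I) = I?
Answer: -492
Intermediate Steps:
c(H) = H + H² (c(H) = H² + H = H + H²)
c(L(2)) - 1*498 = 2*(1 + 2) - 1*498 = 2*3 - 498 = 6 - 498 = -492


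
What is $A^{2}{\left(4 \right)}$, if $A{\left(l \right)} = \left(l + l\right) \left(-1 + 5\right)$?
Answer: $1024$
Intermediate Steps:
$A{\left(l \right)} = 8 l$ ($A{\left(l \right)} = 2 l 4 = 8 l$)
$A^{2}{\left(4 \right)} = \left(8 \cdot 4\right)^{2} = 32^{2} = 1024$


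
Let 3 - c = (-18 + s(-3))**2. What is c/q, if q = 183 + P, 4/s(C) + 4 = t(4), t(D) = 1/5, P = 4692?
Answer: -9997/135375 ≈ -0.073847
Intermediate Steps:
t(D) = 1/5
s(C) = -20/19 (s(C) = 4/(-4 + 1/5) = 4/(-19/5) = 4*(-5/19) = -20/19)
c = -129961/361 (c = 3 - (-18 - 20/19)**2 = 3 - (-362/19)**2 = 3 - 1*131044/361 = 3 - 131044/361 = -129961/361 ≈ -360.00)
q = 4875 (q = 183 + 4692 = 4875)
c/q = -129961/361/4875 = -129961/361*1/4875 = -9997/135375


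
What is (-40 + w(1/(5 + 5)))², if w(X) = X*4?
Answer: 39204/25 ≈ 1568.2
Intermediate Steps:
w(X) = 4*X
(-40 + w(1/(5 + 5)))² = (-40 + 4/(5 + 5))² = (-40 + 4/10)² = (-40 + 4*(⅒))² = (-40 + ⅖)² = (-198/5)² = 39204/25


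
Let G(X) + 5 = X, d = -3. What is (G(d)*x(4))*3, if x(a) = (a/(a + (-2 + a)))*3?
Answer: -48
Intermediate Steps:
G(X) = -5 + X
x(a) = 3*a/(-2 + 2*a) (x(a) = (a/(-2 + 2*a))*3 = 3*a/(-2 + 2*a))
(G(d)*x(4))*3 = ((-5 - 3)*((3/2)*4/(-1 + 4)))*3 = -12*4/3*3 = -8*2*3 = -16*3 = -48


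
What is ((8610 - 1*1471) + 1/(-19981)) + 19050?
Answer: 523282408/19981 ≈ 26189.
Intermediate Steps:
((8610 - 1*1471) + 1/(-19981)) + 19050 = ((8610 - 1471) - 1/19981) + 19050 = (7139 - 1/19981) + 19050 = 142644358/19981 + 19050 = 523282408/19981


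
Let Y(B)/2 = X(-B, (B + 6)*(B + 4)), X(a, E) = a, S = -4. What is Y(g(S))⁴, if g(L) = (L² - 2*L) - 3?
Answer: 3111696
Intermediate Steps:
g(L) = -3 + L² - 2*L
Y(B) = -2*B (Y(B) = 2*(-B) = -2*B)
Y(g(S))⁴ = (-2*(-3 + (-4)² - 2*(-4)))⁴ = (-2*(-3 + 16 + 8))⁴ = (-2*21)⁴ = (-42)⁴ = 3111696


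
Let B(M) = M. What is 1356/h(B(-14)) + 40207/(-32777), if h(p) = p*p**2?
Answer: -38693405/22485022 ≈ -1.7209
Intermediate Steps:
h(p) = p**3
1356/h(B(-14)) + 40207/(-32777) = 1356/((-14)**3) + 40207/(-32777) = 1356/(-2744) + 40207*(-1/32777) = 1356*(-1/2744) - 40207/32777 = -339/686 - 40207/32777 = -38693405/22485022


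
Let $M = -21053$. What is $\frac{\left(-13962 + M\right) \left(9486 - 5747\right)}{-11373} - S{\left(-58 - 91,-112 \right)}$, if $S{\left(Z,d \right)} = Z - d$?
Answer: $\frac{131341886}{11373} \approx 11549.0$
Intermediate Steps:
$\frac{\left(-13962 + M\right) \left(9486 - 5747\right)}{-11373} - S{\left(-58 - 91,-112 \right)} = \frac{\left(-13962 - 21053\right) \left(9486 - 5747\right)}{-11373} - \left(\left(-58 - 91\right) - -112\right) = \left(-35015\right) 3739 \left(- \frac{1}{11373}\right) - \left(\left(-58 - 91\right) + 112\right) = \left(-130921085\right) \left(- \frac{1}{11373}\right) - \left(-149 + 112\right) = \frac{130921085}{11373} - -37 = \frac{130921085}{11373} + 37 = \frac{131341886}{11373}$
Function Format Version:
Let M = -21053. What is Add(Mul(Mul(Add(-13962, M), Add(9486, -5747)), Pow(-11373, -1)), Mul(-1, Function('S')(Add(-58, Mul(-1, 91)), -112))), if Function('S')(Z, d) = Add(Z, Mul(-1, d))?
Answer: Rational(131341886, 11373) ≈ 11549.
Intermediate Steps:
Add(Mul(Mul(Add(-13962, M), Add(9486, -5747)), Pow(-11373, -1)), Mul(-1, Function('S')(Add(-58, Mul(-1, 91)), -112))) = Add(Mul(Mul(Add(-13962, -21053), Add(9486, -5747)), Pow(-11373, -1)), Mul(-1, Add(Add(-58, Mul(-1, 91)), Mul(-1, -112)))) = Add(Mul(Mul(-35015, 3739), Rational(-1, 11373)), Mul(-1, Add(Add(-58, -91), 112))) = Add(Mul(-130921085, Rational(-1, 11373)), Mul(-1, Add(-149, 112))) = Add(Rational(130921085, 11373), Mul(-1, -37)) = Add(Rational(130921085, 11373), 37) = Rational(131341886, 11373)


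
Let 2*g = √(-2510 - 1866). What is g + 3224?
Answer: 3224 + I*√1094 ≈ 3224.0 + 33.076*I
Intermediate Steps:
g = I*√1094 (g = √(-2510 - 1866)/2 = √(-4376)/2 = (2*I*√1094)/2 = I*√1094 ≈ 33.076*I)
g + 3224 = I*√1094 + 3224 = 3224 + I*√1094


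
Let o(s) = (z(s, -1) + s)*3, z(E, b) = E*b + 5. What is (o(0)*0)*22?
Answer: 0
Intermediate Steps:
z(E, b) = 5 + E*b
o(s) = 15 (o(s) = ((5 + s*(-1)) + s)*3 = ((5 - s) + s)*3 = 5*3 = 15)
(o(0)*0)*22 = (15*0)*22 = 0*22 = 0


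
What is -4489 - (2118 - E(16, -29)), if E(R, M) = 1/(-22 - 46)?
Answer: -449277/68 ≈ -6607.0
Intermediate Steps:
E(R, M) = -1/68 (E(R, M) = 1/(-68) = -1/68)
-4489 - (2118 - E(16, -29)) = -4489 - (2118 - 1*(-1/68)) = -4489 - (2118 + 1/68) = -4489 - 1*144025/68 = -4489 - 144025/68 = -449277/68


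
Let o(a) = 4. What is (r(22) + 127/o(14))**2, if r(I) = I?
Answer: 46225/16 ≈ 2889.1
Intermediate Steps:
(r(22) + 127/o(14))**2 = (22 + 127/4)**2 = (215/4)**2 = 46225/16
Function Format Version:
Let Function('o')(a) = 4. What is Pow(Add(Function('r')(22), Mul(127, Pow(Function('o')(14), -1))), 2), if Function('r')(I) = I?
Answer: Rational(46225, 16) ≈ 2889.1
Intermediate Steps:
Pow(Add(Function('r')(22), Mul(127, Pow(Function('o')(14), -1))), 2) = Pow(Add(22, Mul(127, Pow(4, -1))), 2) = Pow(Add(22, Mul(127, Rational(1, 4))), 2) = Pow(Add(22, Rational(127, 4)), 2) = Pow(Rational(215, 4), 2) = Rational(46225, 16)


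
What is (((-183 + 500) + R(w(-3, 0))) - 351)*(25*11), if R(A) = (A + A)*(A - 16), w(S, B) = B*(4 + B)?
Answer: -9350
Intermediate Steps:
R(A) = 2*A*(-16 + A) (R(A) = (2*A)*(-16 + A) = 2*A*(-16 + A))
(((-183 + 500) + R(w(-3, 0))) - 351)*(25*11) = (((-183 + 500) + 2*(0*(4 + 0))*(-16 + 0*(4 + 0))) - 351)*(25*11) = ((317 + 2*(0*4)*(-16 + 0*4)) - 351)*275 = ((317 + 2*0*(-16 + 0)) - 351)*275 = ((317 + 2*0*(-16)) - 351)*275 = ((317 + 0) - 351)*275 = (317 - 351)*275 = -34*275 = -9350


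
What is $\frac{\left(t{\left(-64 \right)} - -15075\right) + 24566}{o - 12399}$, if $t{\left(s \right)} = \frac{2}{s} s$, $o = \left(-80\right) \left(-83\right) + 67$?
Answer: $- \frac{39643}{5692} \approx -6.9647$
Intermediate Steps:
$o = 6707$ ($o = 6640 + 67 = 6707$)
$t{\left(s \right)} = 2$
$\frac{\left(t{\left(-64 \right)} - -15075\right) + 24566}{o - 12399} = \frac{\left(2 - -15075\right) + 24566}{6707 - 12399} = \frac{\left(2 + 15075\right) + 24566}{-5692} = \left(15077 + 24566\right) \left(- \frac{1}{5692}\right) = 39643 \left(- \frac{1}{5692}\right) = - \frac{39643}{5692}$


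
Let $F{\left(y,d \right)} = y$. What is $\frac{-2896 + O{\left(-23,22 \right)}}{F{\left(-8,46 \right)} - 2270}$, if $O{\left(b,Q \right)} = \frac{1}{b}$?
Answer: $\frac{66609}{52394} \approx 1.2713$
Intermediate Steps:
$\frac{-2896 + O{\left(-23,22 \right)}}{F{\left(-8,46 \right)} - 2270} = \frac{-2896 + \frac{1}{-23}}{-8 - 2270} = \frac{-2896 - \frac{1}{23}}{-2278} = \left(- \frac{66609}{23}\right) \left(- \frac{1}{2278}\right) = \frac{66609}{52394}$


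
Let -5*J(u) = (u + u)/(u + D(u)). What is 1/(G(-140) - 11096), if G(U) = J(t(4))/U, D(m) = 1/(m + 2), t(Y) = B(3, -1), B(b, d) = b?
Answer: -1120/12427517 ≈ -9.0123e-5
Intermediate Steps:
t(Y) = 3
D(m) = 1/(2 + m)
J(u) = -2*u/(5*(u + 1/(2 + u))) (J(u) = -(u + u)/(5*(u + 1/(2 + u))) = -2*u/(5*(u + 1/(2 + u))))
G(U) = -3/(8*U) (G(U) = (-2*3*(2 + 3)/(5 + 5*3*(2 + 3)))/U = (-2*3*5/(5 + 5*3*5))/U = (-2*3*5/(5 + 75))/U = (-2*3*5/80)/U = (-2*3*1/80*5)/U = -3/(8*U))
1/(G(-140) - 11096) = 1/(-3/8/(-140) - 11096) = 1/(-3/8*(-1/140) - 11096) = 1/(3/1120 - 11096) = 1/(-12427517/1120) = -1120/12427517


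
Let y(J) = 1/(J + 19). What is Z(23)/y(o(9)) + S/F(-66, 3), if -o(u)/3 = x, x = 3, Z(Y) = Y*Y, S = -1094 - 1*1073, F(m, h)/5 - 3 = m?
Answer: 1668517/315 ≈ 5296.9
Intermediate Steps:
F(m, h) = 15 + 5*m
S = -2167 (S = -1094 - 1073 = -2167)
Z(Y) = Y²
o(u) = -9 (o(u) = -3*3 = -9)
y(J) = 1/(19 + J)
Z(23)/y(o(9)) + S/F(-66, 3) = 23²/(1/(19 - 9)) - 2167/(15 + 5*(-66)) = 529/(1/10) - 2167/(15 - 330) = 529/(⅒) - 2167/(-315) = 529*10 - 2167*(-1/315) = 5290 + 2167/315 = 1668517/315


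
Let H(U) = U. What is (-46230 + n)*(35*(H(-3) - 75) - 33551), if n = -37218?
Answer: 3027576888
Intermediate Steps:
(-46230 + n)*(35*(H(-3) - 75) - 33551) = (-46230 - 37218)*(35*(-3 - 75) - 33551) = -83448*(35*(-78) - 33551) = -83448*(-2730 - 33551) = -83448*(-36281) = 3027576888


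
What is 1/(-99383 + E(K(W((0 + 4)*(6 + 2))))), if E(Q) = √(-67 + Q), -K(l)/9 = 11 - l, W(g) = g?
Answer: -99383/9876980567 - √122/9876980567 ≈ -1.0063e-5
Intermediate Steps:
K(l) = -99 + 9*l (K(l) = -9*(11 - l) = -99 + 9*l)
1/(-99383 + E(K(W((0 + 4)*(6 + 2))))) = 1/(-99383 + √(-67 + (-99 + 9*((0 + 4)*(6 + 2))))) = 1/(-99383 + √(-67 + (-99 + 9*(4*8)))) = 1/(-99383 + √(-67 + (-99 + 9*32))) = 1/(-99383 + √(-67 + (-99 + 288))) = 1/(-99383 + √(-67 + 189)) = 1/(-99383 + √122)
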